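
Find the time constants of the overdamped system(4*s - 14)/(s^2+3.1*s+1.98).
Overdamped: real poles at -2.2, -0.9. τ = -1/pole → τ₁ = 0.4545, τ₂ = 1.111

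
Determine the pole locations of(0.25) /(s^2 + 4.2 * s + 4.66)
Set denominator = 0: s^2 + 4.2*s + 4.66 = 0 → Poles: -2.1 + 0.5j, -2.1 - 0.5j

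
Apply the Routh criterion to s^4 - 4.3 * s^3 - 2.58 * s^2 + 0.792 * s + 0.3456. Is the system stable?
Routh array:
s^4: [1, -2.58, 0.3456]; s^3: [-4.3, 0.792]; s^2: [-2.39581, 0.3456]; s^1: [0.171718]; s^0: [0.3456]
First column: [1, -4.3, -2.39581, 0.171718, 0.3456]. Sign changes = 2.
No, unstable (2 RHP root(s))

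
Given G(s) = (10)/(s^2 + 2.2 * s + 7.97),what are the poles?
Set denominator = 0: s^2 + 2.2*s + 7.97 = 0 → Poles: -1.1 + 2.6j, -1.1 - 2.6j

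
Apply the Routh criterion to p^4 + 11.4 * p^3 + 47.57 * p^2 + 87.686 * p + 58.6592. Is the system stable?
Routh array:
p^4: [1, 47.57, 58.6592]; p^3: [11.4, 87.686]; p^2: [39.8782, 58.6592]; p^1: [70.9171]; p^0: [58.6592]
First column: [1, 11.4, 39.8782, 70.9171, 58.6592]. Sign changes = 0.
Yes, stable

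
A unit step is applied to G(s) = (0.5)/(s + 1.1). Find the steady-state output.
FVT: lim_{t→∞} y(t) = lim_{s→0} s*Y(s) where Y(s) = G(s)/s.
= lim_{s→0} G(s) = G(0) = num(0)/den(0) = 0.5/1.1 = 0.4545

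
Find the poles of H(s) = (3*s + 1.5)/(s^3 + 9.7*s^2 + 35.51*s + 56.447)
Set denominator = 0: s^3 + 9.7*s^2 + 35.51*s + 56.447 = (s + 4.7)(s^2 + 5*s + 12.01) = 0 → Poles: -2.5 + 2.4j, -2.5 - 2.4j, -4.7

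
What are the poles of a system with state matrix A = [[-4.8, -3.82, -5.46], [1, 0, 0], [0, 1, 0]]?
Eigenvalues solve det(λI - A) = 0.
Characteristic polynomial: λ^3 + 4.8*λ^2 + 3.82*λ + 5.46 = 0.
Factor: (λ + 4.2)(λ^2 + 0.6*λ + 1.3) = 0.
Roots: -0.3 + 1.1j, -0.3 - 1.1j, -4.2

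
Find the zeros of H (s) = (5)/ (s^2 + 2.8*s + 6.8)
Numerator is a nonzero constant (5) → Zeros: none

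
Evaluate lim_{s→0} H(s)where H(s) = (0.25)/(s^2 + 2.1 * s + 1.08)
DC gain = H(0) = num(0)/den(0) = 0.25/1.08 = 0.2315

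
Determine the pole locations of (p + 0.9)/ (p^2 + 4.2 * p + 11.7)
Set denominator = 0: p^2 + 4.2*p + 11.7 = 0 → Poles: -2.1 + 2.7j, -2.1 - 2.7j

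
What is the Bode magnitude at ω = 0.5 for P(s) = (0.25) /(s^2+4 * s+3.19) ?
Substitute s = j*0.5: P(j0.5) = 0.0581322 - 0.0395457j.
|P(j0.5)| = sqrt(Re² + Im²) = 0.07031.
20*log₁₀(0.07031) = -23.06 dB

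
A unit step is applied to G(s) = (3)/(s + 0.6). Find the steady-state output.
FVT: lim_{t→∞} y(t) = lim_{s→0} s*Y(s) where Y(s) = G(s)/s.
= lim_{s→0} G(s) = G(0) = num(0)/den(0) = 3/0.6 = 5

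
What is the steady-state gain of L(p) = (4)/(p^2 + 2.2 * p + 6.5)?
DC gain = L(0) = num(0)/den(0) = 4/6.5 = 0.6154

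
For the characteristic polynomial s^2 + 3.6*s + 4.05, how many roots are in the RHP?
Poles: -1.8 + 0.9j, -1.8 - 0.9j. RHP poles (Re>0): 0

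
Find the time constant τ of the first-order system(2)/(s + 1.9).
First-order system: τ = -1/pole. Pole = -1.9. τ = -1/(-1.9) = 0.5263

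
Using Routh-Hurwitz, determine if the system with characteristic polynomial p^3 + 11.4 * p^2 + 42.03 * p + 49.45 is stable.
Routh array:
p^3: [1, 42.03]; p^2: [11.4, 49.45]; p^1: [37.6923]; p^0: [49.45]
First column: [1, 11.4, 37.6923, 49.45]. Sign changes = 0.
Yes, stable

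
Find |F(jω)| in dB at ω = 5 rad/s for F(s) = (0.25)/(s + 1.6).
Substitute s = j*5: F(j5) = 0.0145138 - 0.0453556j.
|F(j5)| = sqrt(Re² + Im²) = 0.04762.
20*log₁₀(0.04762) = -26.44 dB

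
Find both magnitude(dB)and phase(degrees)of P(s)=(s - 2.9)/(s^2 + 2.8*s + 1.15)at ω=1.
Substitute s = j*1: P(j1) = 0.300795 + 1.05183j.
|P| = 20*log₁₀(sqrt(Re²+Im²)) = 0.78 dB.
∠P = atan2(Im, Re) = 74.04°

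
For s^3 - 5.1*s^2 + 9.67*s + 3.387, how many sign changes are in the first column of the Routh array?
Routh array:
s^3: [1, 9.67]; s^2: [-5.1, 3.387]; s^1: [10.3341]; s^0: [3.387]
First column: [1, -5.1, 10.3341, 3.387]. Sign changes = 2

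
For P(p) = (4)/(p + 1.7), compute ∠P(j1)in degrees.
Substitute p = j*1: P(j1) = 1.74807 - 1.02828j.
∠P(j1) = atan2(Im, Re) = atan2(-1.02828, 1.74807) = -30.47°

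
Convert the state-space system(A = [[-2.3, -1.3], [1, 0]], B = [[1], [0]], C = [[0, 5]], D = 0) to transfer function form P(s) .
P(s) = C(sI - A)⁻¹B + D.
Characteristic polynomial det(sI - A) = s^2 + 2.3*s + 1.3.
Numerator from C·adj(sI-A)·B + D·det(sI-A) = 5.
P(s) = (5)/(s^2 + 2.3*s + 1.3)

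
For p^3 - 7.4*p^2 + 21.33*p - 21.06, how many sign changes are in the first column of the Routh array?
Routh array:
p^3: [1, 21.33]; p^2: [-7.4, -21.06]; p^1: [18.4841]; p^0: [-21.06]
First column: [1, -7.4, 18.4841, -21.06]. Sign changes = 3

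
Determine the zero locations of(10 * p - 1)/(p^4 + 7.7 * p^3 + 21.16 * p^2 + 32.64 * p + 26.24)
Set numerator = 0: 10*p - 1 = 0 → Zeros: 0.1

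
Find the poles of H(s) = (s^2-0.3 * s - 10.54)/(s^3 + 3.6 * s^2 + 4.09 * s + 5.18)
Set denominator = 0: s^3 + 3.6*s^2 + 4.09*s + 5.18 = (s + 2.8)(s^2 + 0.8*s + 1.85) = 0 → Poles: -0.4 + 1.3j, -0.4 - 1.3j, -2.8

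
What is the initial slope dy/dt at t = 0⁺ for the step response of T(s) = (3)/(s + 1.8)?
IVT: y'(0⁺) = lim_{s→∞} s²·Y(s) = lim_{s→∞} s·T(s).
deg(num) = 0, deg(den) = 1, relative degree = 1, so s·T(s) → (leading num)/(leading den) = 3/1 = 3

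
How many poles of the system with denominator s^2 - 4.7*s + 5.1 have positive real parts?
s^2 - 4.7*s + 5.1 = (s - 3)(s - 1.7). Poles: 1.7, 3. RHP poles (Re>0): 2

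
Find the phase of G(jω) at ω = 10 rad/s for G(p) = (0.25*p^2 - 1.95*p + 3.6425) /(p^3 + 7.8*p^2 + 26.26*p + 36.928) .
Substitute p = j*10: G(j10) = 0.027602 - 0.00114892j.
∠G(j10) = atan2(Im, Re) = atan2(-0.00114892, 0.027602) = -2.38° (principal value).
Summing the individual angle contributions Σ∠(j10 − zᵢ) − Σ∠(j10 − pₖ) over the 2 zero(s) and 3 pole(s), each followed continuously from ω = 0 (DC phase referenced to (−180°, 180°]), gives -362.38°, i.e. the principal value - 360°. Continuous Bode phase = -362.38°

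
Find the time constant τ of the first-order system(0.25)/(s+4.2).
First-order system: τ = -1/pole. Pole = -4.2. τ = -1/(-4.2) = 0.2381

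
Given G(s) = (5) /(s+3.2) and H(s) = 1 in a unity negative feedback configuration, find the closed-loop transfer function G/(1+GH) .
Closed-loop T = G/(1+GH).
Numerator: G_num * H_den = 5.
Denominator: G_den * H_den + G_num * H_num = (s + 3.2) + (5) = s + 8.2.
T(s) = (5)/(s + 8.2)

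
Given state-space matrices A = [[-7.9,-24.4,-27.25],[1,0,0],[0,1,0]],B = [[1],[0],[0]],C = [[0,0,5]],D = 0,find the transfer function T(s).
T(s) = C(sI - A)⁻¹B + D.
Characteristic polynomial det(sI - A) = s^3 + 7.9*s^2 + 24.4*s + 27.25.
Numerator from C·adj(sI-A)·B + D·det(sI-A) = 5.
T(s) = (5)/(s^3 + 7.9*s^2 + 24.4*s + 27.25)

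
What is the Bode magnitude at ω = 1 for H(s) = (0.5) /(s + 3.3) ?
Substitute s = j*1: H(j1) = 0.138772 - 0.0420521j.
|H(j1)| = sqrt(Re² + Im²) = 0.145.
20*log₁₀(0.145) = -16.77 dB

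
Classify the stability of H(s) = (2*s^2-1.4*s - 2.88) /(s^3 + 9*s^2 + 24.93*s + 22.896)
Denominator: s^3 + 9*s^2 + 24.93*s + 22.896 = (s + 4.8)(s^2 + 4.2*s + 4.77). Poles: -2.1 + 0.6j, -2.1 - 0.6j, -4.8. Stable (all poles in LHP)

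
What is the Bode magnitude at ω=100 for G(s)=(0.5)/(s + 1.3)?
Substitute s = j*100: G(j100) = 6.4989e-05 - 0.00499916j.
|G(j100)| = sqrt(Re² + Im²) = 0.005.
20*log₁₀(0.005) = -46.02 dB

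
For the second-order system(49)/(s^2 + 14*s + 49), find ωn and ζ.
Standard form: ωn²/(s²+2ζωn·s+ωn²).
const=49=ωn² → ωn=7, s coeff=14=2ζωn → ζ=1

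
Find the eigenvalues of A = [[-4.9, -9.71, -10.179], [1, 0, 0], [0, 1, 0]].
Eigenvalues solve det(λI - A) = 0.
Characteristic polynomial: λ^3 + 4.9*λ^2 + 9.71*λ + 10.179 = 0.
Factor: (λ + 2.7)(λ^2 + 2.2*λ + 3.77) = 0.
Roots: -1.1 + 1.6j, -1.1 - 1.6j, -2.7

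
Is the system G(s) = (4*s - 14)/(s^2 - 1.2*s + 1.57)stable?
Denominator: s^2 - 1.2*s + 1.57. Poles: 0.6 + 1.1j, 0.6 - 1.1j. All Re(p)<0: No (unstable)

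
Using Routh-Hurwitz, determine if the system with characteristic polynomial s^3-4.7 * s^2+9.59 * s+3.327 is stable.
Routh array:
s^3: [1, 9.59]; s^2: [-4.7, 3.327]; s^1: [10.2979]; s^0: [3.327]
First column: [1, -4.7, 10.2979, 3.327]. Sign changes = 2.
No, unstable (2 RHP root(s))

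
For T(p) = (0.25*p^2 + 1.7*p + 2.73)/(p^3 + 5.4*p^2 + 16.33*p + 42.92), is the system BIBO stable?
Denominator: p^3 + 5.4*p^2 + 16.33*p + 42.92 = (p + 4)(p^2 + 1.4*p + 10.73). Poles: -0.7 + 3.2j, -0.7 - 3.2j, -4. All Re(p)<0: Yes (stable)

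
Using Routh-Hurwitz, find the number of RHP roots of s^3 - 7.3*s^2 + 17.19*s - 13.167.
Routh array:
s^3: [1, 17.19]; s^2: [-7.3, -13.167]; s^1: [15.3863]; s^0: [-13.167]
First column: [1, -7.3, 15.3863, -13.167]. Sign changes = RHP roots = 3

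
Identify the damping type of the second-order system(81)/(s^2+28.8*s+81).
Standard form: ωn²/(s²+2ζωn·s+ωn²) gives ωn=9, ζ=1.6.
Overdamped (ζ = 1.6 > 1)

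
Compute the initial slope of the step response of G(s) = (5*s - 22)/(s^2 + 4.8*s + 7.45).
IVT: y'(0⁺) = lim_{s→∞} s²·Y(s) = lim_{s→∞} s·G(s).
deg(num) = 1, deg(den) = 2, relative degree = 1, so s·G(s) → (leading num)/(leading den) = 5/1 = 5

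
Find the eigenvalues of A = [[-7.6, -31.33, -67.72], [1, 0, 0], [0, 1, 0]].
Eigenvalues solve det(λI - A) = 0.
Characteristic polynomial: λ^3 + 7.6*λ^2 + 31.33*λ + 67.72 = 0.
Factor: (λ + 4)(λ^2 + 3.6*λ + 16.93) = 0.
Roots: -1.8 + 3.7j, -1.8 - 3.7j, -4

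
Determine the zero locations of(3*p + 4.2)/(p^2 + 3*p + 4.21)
Set numerator = 0: 3*p + 4.2 = 0 → Zeros: -1.4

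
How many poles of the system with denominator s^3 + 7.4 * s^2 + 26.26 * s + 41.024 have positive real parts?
s^3 + 7.4*s^2 + 26.26*s + 41.024 = (s + 3.2)(s^2 + 4.2*s + 12.82). Poles: -2.1 + 2.9j, -2.1 - 2.9j, -3.2. RHP poles (Re>0): 0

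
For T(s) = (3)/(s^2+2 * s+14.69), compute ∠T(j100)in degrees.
Substitute s = j*100: T(j100) = -0.000300321 - 6.01525e-06j.
∠T(j100) = atan2(Im, Re) = atan2(-6.01525e-06, -0.000300321) = -178.85°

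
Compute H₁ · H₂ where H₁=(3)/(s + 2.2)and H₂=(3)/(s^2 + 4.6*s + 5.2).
Series: H = H₁ · H₂ = (n₁·n₂)/(d₁·d₂).
Num: n₁·n₂ = 9. Den: d₁·d₂ = s^3 + 6.8*s^2 + 15.32*s + 11.44.
H(s) = (9)/(s^3 + 6.8*s^2 + 15.32*s + 11.44)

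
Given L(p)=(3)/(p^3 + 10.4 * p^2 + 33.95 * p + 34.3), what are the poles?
Set denominator = 0: p^3 + 10.4*p^2 + 33.95*p + 34.3 = (p + 3.5)(p + 4.9)(p + 2) = 0 → Poles: -2, -3.5, -4.9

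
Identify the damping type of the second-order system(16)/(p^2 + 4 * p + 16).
Standard form: ωn²/(p²+2ζωn·p+ωn²) gives ωn=4, ζ=0.5.
Underdamped (ζ = 0.5 < 1)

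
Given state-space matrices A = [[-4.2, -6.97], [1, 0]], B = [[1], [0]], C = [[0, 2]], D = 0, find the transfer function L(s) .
L(s) = C(sI - A)⁻¹B + D.
Characteristic polynomial det(sI - A) = s^2 + 4.2*s + 6.97.
Numerator from C·adj(sI-A)·B + D·det(sI-A) = 2.
L(s) = (2)/(s^2 + 4.2*s + 6.97)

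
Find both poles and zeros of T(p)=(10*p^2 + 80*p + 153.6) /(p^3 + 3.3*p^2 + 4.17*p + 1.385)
Set denominator = 0: p^3 + 3.3*p^2 + 4.17*p + 1.385 = (p + 0.5)(p^2 + 2.8*p + 2.77) = 0 → Poles: -0.5, -1.4 + 0.9j, -1.4 - 0.9j
Set numerator = 0: 10*p^2 + 80*p + 153.6 = 10*(p + 4.8)(p + 3.2) = 0 → Zeros: -3.2, -4.8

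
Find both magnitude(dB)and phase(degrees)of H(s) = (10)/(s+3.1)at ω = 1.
Substitute s = j*1: H(j1) = 2.92177 - 0.942507j.
|H| = 20*log₁₀(sqrt(Re²+Im²)) = 9.74 dB.
∠H = atan2(Im, Re) = -17.88°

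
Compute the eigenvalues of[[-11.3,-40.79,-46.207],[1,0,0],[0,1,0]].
Eigenvalues solve det(λI - A) = 0.
Characteristic polynomial: λ^3 + 11.3*λ^2 + 40.79*λ + 46.207 = 0.
Factor: (λ + 2.3)(λ + 4.9)(λ + 4.1) = 0.
Roots: -2.3, -4.1, -4.9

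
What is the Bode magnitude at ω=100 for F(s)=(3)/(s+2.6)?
Substitute s = j*100: F(j100) = 0.000779473 - 0.0299797j.
|F(j100)| = sqrt(Re² + Im²) = 0.02999.
20*log₁₀(0.02999) = -30.46 dB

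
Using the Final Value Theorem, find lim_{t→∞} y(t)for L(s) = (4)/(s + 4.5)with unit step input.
FVT: lim_{t→∞} y(t) = lim_{s→0} s*Y(s) where Y(s) = L(s)/s.
= lim_{s→0} L(s) = L(0) = num(0)/den(0) = 4/4.5 = 0.8889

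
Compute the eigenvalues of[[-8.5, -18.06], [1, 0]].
Eigenvalues solve det(λI - A) = 0.
Characteristic polynomial: λ^2 + 8.5*λ + 18.06 = 0.
Factor: (λ + 4.3)(λ + 4.2) = 0.
Roots: -4.2, -4.3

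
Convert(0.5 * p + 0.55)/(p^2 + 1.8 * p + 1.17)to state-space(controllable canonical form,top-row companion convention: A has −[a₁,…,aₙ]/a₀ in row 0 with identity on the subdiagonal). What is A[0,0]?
Reachable canonical form for den = p^2 + 1.8*p + 1.17: top row of A = -[a₁,a₂,...,aₙ]/a₀, ones on the subdiagonal, zeros elsewhere.
A = [[-1.8, -1.17], [1, 0]].
A[0,0] = -1.8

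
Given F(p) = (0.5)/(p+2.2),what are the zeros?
Numerator is a nonzero constant (0.5) → Zeros: none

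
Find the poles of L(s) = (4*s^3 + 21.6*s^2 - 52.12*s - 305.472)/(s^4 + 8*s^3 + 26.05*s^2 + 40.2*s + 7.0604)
Set denominator = 0: s^4 + 8*s^3 + 26.05*s^2 + 40.2*s + 7.0604 = (s + 3.8)(s + 0.2)(s^2 + 4*s + 9.29) = 0 → Poles: -0.2, -2 + 2.3j, -2 - 2.3j, -3.8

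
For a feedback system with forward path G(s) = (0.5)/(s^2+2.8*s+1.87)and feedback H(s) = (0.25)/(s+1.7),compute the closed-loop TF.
Closed-loop T = G/(1+GH).
Numerator: G_num * H_den = 0.5*s + 0.85.
Denominator: G_den * H_den + G_num * H_num = (s^3 + 4.5*s^2 + 6.63*s + 3.179) + (0.125) = s^3 + 4.5*s^2 + 6.63*s + 3.304.
T(s) = (0.5*s + 0.85)/(s^3 + 4.5*s^2 + 6.63*s + 3.304)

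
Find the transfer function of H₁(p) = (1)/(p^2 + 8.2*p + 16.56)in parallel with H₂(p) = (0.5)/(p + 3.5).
Parallel: H = H₁ + H₂ = (n₁·d₂ + n₂·d₁)/(d₁·d₂).
n₁·d₂ = p + 3.5. n₂·d₁ = 0.5*p^2 + 4.1*p + 8.28. Sum = 0.5*p^2 + 5.1*p + 11.78. d₁·d₂ = p^3 + 11.7*p^2 + 45.26*p + 57.96.
H(p) = (0.5*p^2 + 5.1*p + 11.78)/(p^3 + 11.7*p^2 + 45.26*p + 57.96)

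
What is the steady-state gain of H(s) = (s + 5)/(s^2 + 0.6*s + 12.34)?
DC gain = H(0) = num(0)/den(0) = 5/12.34 = 0.4052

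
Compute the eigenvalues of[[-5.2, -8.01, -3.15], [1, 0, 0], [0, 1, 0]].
Eigenvalues solve det(λI - A) = 0.
Characteristic polynomial: λ^3 + 5.2*λ^2 + 8.01*λ + 3.15 = 0.
Factor: (λ + 2.1)(λ + 2.5)(λ + 0.6) = 0.
Roots: -0.6, -2.1, -2.5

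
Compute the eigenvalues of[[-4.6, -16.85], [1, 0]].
Eigenvalues solve det(λI - A) = 0.
Characteristic polynomial: λ^2 + 4.6*λ + 16.85 = 0.
Roots: -2.3 + 3.4j, -2.3 - 3.4j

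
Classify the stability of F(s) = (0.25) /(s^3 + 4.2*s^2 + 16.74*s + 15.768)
Denominator: s^3 + 4.2*s^2 + 16.74*s + 15.768 = (s + 1.2)(s^2 + 3*s + 13.14). Poles: -1.2, -1.5 + 3.3j, -1.5 - 3.3j. Stable (all poles in LHP)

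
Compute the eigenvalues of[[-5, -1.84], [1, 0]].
Eigenvalues solve det(λI - A) = 0.
Characteristic polynomial: λ^2 + 5*λ + 1.84 = 0.
Factor: (λ + 0.4)(λ + 4.6) = 0.
Roots: -0.4, -4.6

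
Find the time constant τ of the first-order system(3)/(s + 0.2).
First-order system: τ = -1/pole. Pole = -0.2. τ = -1/(-0.2) = 5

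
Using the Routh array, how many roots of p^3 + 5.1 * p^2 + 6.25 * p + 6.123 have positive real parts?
Routh array:
p^3: [1, 6.25]; p^2: [5.1, 6.123]; p^1: [5.04941]; p^0: [6.123]
First column: [1, 5.1, 5.04941, 6.123]. Sign changes = RHP roots = 0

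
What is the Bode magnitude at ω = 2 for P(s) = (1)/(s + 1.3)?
Substitute s = j*2: P(j2) = 0.228471 - 0.351494j.
|P(j2)| = sqrt(Re² + Im²) = 0.4192.
20*log₁₀(0.4192) = -7.55 dB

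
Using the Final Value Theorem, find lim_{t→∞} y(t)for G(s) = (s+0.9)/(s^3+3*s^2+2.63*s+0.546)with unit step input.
FVT: lim_{t→∞} y(t) = lim_{s→0} s*Y(s) where Y(s) = G(s)/s.
= lim_{s→0} G(s) = G(0) = num(0)/den(0) = 0.9/0.546 = 1.648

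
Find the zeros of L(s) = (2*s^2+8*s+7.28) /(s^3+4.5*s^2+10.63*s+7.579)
Set numerator = 0: 2*s^2 + 8*s + 7.28 = 2*(s + 2.6)(s + 1.4) = 0 → Zeros: -1.4, -2.6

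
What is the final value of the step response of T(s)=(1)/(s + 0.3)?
FVT: lim_{t→∞} y(t) = lim_{s→0} s*Y(s) where Y(s) = T(s)/s.
= lim_{s→0} T(s) = T(0) = num(0)/den(0) = 1/0.3 = 3.333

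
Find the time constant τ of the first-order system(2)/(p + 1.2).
First-order system: τ = -1/pole. Pole = -1.2. τ = -1/(-1.2) = 0.8333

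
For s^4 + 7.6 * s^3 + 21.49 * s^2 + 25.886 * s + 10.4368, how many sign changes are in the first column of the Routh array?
Routh array:
s^4: [1, 21.49, 10.4368]; s^3: [7.6, 25.886]; s^2: [18.0839, 10.4368]; s^1: [21.4998]; s^0: [10.4368]
First column: [1, 7.6, 18.0839, 21.4998, 10.4368]. Sign changes = 0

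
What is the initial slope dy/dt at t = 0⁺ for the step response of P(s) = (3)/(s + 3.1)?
IVT: y'(0⁺) = lim_{s→∞} s²·Y(s) = lim_{s→∞} s·P(s).
deg(num) = 0, deg(den) = 1, relative degree = 1, so s·P(s) → (leading num)/(leading den) = 3/1 = 3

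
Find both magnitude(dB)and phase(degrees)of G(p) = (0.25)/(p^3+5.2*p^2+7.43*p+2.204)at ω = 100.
Substitute p = j*100: G(j100) = -1.29836e-08 + 2.4951e-07j.
|G| = 20*log₁₀(sqrt(Re²+Im²)) = -132.05 dB.
∠G = atan2(Im, Re) = 92.98° (principal value).
Summing the individual angle contributions Σ∠(j100 − zᵢ) − Σ∠(j100 − pₖ) over the 0 zero(s) and 3 pole(s), each followed continuously from ω = 0 (DC phase referenced to (−180°, 180°]), gives -267.02°, i.e. the principal value - 360°. Continuous Bode phase = -267.02°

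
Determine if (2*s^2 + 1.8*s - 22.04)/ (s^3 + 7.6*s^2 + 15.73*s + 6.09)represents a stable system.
Denominator: s^3 + 7.6*s^2 + 15.73*s + 6.09 = (s + 2.9)(s + 4.2)(s + 0.5). Poles: -0.5, -2.9, -4.2. All Re(p)<0: Yes (stable)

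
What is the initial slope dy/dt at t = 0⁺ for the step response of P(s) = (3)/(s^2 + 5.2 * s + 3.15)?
IVT: y'(0⁺) = lim_{s→∞} s²·Y(s) = lim_{s→∞} s·P(s).
deg(num) = 0, deg(den) = 2, relative degree = 2 ≥ 2, so s·P(s) → 0. Initial slope = 0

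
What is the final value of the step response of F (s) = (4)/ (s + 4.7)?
FVT: lim_{t→∞} y(t) = lim_{s→0} s*Y(s) where Y(s) = F(s)/s.
= lim_{s→0} F(s) = F(0) = num(0)/den(0) = 4/4.7 = 0.8511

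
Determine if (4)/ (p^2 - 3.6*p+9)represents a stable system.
Denominator: p^2 - 3.6*p + 9. Poles: 1.8 + 2.4j, 1.8 - 2.4j. All Re(p)<0: No (unstable)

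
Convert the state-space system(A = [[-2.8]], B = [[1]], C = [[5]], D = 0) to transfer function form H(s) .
H(s) = C(sI - A)⁻¹B + D.
Characteristic polynomial det(sI - A) = s + 2.8.
Numerator from C·adj(sI-A)·B + D·det(sI-A) = 5.
H(s) = (5)/(s + 2.8)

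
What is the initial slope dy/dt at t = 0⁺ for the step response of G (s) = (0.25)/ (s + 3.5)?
IVT: y'(0⁺) = lim_{s→∞} s²·Y(s) = lim_{s→∞} s·G(s).
deg(num) = 0, deg(den) = 1, relative degree = 1, so s·G(s) → (leading num)/(leading den) = 0.25/1 = 0.25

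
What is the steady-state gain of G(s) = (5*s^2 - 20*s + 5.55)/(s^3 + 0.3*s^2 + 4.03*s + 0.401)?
DC gain = G(0) = num(0)/den(0) = 5.55/0.401 = 13.84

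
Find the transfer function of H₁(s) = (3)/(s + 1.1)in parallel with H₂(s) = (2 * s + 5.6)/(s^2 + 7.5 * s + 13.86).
Parallel: H = H₁ + H₂ = (n₁·d₂ + n₂·d₁)/(d₁·d₂).
n₁·d₂ = 3*s^2 + 22.5*s + 41.58. n₂·d₁ = 2*s^2 + 7.8*s + 6.16. Sum = 5*s^2 + 30.3*s + 47.74. d₁·d₂ = s^3 + 8.6*s^2 + 22.11*s + 15.246.
H(s) = (5*s^2 + 30.3*s + 47.74)/(s^3 + 8.6*s^2 + 22.11*s + 15.246)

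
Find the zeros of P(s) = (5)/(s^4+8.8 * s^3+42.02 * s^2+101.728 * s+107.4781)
Numerator is a nonzero constant (5) → Zeros: none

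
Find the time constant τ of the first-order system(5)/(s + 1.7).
First-order system: τ = -1/pole. Pole = -1.7. τ = -1/(-1.7) = 0.5882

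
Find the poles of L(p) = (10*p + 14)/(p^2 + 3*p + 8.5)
Set denominator = 0: p^2 + 3*p + 8.5 = 0 → Poles: -1.5 + 2.5j, -1.5 - 2.5j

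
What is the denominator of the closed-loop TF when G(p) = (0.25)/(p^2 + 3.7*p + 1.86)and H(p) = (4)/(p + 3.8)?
Characteristic poly = G_den * H_den + G_num * H_num = (p^3 + 7.5*p^2 + 15.92*p + 7.068) + (1) = p^3 + 7.5*p^2 + 15.92*p + 8.068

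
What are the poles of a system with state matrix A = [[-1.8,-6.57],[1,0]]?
Eigenvalues solve det(λI - A) = 0.
Characteristic polynomial: λ^2 + 1.8*λ + 6.57 = 0.
Roots: -0.9 + 2.4j, -0.9 - 2.4j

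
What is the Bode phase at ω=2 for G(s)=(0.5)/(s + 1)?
Substitute s = j*2: G(j2) = 0.1 - 0.2j.
∠G(j2) = atan2(Im, Re) = atan2(-0.2, 0.1) = -63.43°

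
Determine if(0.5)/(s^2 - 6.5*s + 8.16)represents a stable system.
Denominator: s^2 - 6.5*s + 8.16 = (s - 1.7)(s - 4.8). Poles: 1.7, 4.8. All Re(p)<0: No (unstable)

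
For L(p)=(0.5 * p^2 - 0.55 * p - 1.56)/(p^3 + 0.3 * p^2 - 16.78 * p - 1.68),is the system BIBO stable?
Denominator: p^3 + 0.3*p^2 - 16.78*p - 1.68 = (p - 4)(p + 0.1)(p + 4.2). Poles: -0.1, -4.2, 4. All Re(p)<0: No (unstable)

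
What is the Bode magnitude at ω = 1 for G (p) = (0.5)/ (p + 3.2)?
Substitute p = j*1: G(j1) = 0.142349 - 0.044484j.
|G(j1)| = sqrt(Re² + Im²) = 0.1491.
20*log₁₀(0.1491) = -16.53 dB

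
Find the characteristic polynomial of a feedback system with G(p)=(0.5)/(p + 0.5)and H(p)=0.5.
Characteristic poly = G_den * H_den + G_num * H_num = (p + 0.5) + (0.25) = p + 0.75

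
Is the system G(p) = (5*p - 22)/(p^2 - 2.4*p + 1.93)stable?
Denominator: p^2 - 2.4*p + 1.93. Poles: 1.2 + 0.7j, 1.2 - 0.7j. All Re(p)<0: No (unstable)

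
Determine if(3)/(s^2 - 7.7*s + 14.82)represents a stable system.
Denominator: s^2 - 7.7*s + 14.82 = (s - 3.8)(s - 3.9). Poles: 3.8, 3.9. All Re(p)<0: No (unstable)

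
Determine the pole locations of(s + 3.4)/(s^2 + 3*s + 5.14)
Set denominator = 0: s^2 + 3*s + 5.14 = 0 → Poles: -1.5 + 1.7j, -1.5 - 1.7j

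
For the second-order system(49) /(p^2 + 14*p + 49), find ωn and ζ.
Standard form: ωn²/(p²+2ζωn·p+ωn²).
const=49=ωn² → ωn=7, p coeff=14=2ζωn → ζ=1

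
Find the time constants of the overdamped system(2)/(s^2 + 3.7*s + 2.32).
Overdamped: real poles at -0.8, -2.9. τ = -1/pole → τ₁ = 1.25, τ₂ = 0.3448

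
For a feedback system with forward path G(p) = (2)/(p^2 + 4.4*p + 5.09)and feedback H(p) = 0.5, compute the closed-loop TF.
Closed-loop T = G/(1+GH).
Numerator: G_num * H_den = 2.
Denominator: G_den * H_den + G_num * H_num = (p^2 + 4.4*p + 5.09) + (1) = p^2 + 4.4*p + 6.09.
T(p) = (2)/(p^2 + 4.4*p + 6.09)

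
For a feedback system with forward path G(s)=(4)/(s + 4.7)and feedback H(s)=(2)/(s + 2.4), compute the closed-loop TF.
Closed-loop T = G/(1+GH).
Numerator: G_num * H_den = 4*s + 9.6.
Denominator: G_den * H_den + G_num * H_num = (s^2 + 7.1*s + 11.28) + (8) = s^2 + 7.1*s + 19.28.
T(s) = (4*s + 9.6)/(s^2 + 7.1*s + 19.28)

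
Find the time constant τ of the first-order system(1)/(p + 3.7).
First-order system: τ = -1/pole. Pole = -3.7. τ = -1/(-3.7) = 0.2703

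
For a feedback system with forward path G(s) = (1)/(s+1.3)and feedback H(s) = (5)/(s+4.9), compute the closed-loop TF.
Closed-loop T = G/(1+GH).
Numerator: G_num * H_den = s + 4.9.
Denominator: G_den * H_den + G_num * H_num = (s^2 + 6.2*s + 6.37) + (5) = s^2 + 6.2*s + 11.37.
T(s) = (s + 4.9)/(s^2 + 6.2*s + 11.37)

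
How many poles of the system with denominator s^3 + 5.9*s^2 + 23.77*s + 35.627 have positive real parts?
s^3 + 5.9*s^2 + 23.77*s + 35.627 = (s + 2.3)(s^2 + 3.6*s + 15.49). Poles: -1.8 + 3.5j, -1.8 - 3.5j, -2.3. RHP poles (Re>0): 0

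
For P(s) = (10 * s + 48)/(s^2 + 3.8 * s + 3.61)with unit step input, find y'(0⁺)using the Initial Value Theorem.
IVT: y'(0⁺) = lim_{s→∞} s²·Y(s) = lim_{s→∞} s·P(s).
deg(num) = 1, deg(den) = 2, relative degree = 1, so s·P(s) → (leading num)/(leading den) = 10/1 = 10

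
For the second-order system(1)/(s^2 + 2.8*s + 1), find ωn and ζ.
Standard form: ωn²/(s²+2ζωn·s+ωn²).
const=1=ωn² → ωn=1, s coeff=2.8=2ζωn → ζ=1.4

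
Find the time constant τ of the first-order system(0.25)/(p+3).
First-order system: τ = -1/pole. Pole = -3. τ = -1/(-3) = 0.3333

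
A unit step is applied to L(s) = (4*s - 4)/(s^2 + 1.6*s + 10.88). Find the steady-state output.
FVT: lim_{t→∞} y(t) = lim_{s→0} s*Y(s) where Y(s) = L(s)/s.
= lim_{s→0} L(s) = L(0) = num(0)/den(0) = -4/10.88 = -0.3676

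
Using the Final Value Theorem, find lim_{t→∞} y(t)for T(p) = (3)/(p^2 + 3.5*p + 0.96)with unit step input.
FVT: lim_{t→∞} y(t) = lim_{p→0} p*Y(p) where Y(p) = T(p)/p.
= lim_{p→0} T(p) = T(0) = num(0)/den(0) = 3/0.96 = 3.125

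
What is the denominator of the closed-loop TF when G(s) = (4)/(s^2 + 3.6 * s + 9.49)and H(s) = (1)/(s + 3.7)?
Characteristic poly = G_den * H_den + G_num * H_num = (s^3 + 7.3*s^2 + 22.81*s + 35.113) + (4) = s^3 + 7.3*s^2 + 22.81*s + 39.113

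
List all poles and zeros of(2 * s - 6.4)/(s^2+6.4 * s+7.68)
Set denominator = 0: s^2 + 6.4*s + 7.68 = (s + 1.6)(s + 4.8) = 0 → Poles: -1.6, -4.8
Set numerator = 0: 2*s - 6.4 = 0 → Zeros: 3.2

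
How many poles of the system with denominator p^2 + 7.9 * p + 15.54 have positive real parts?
p^2 + 7.9*p + 15.54 = (p + 3.7)(p + 4.2). Poles: -3.7, -4.2. RHP poles (Re>0): 0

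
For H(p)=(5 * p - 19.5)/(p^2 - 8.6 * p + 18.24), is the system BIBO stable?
Denominator: p^2 - 8.6*p + 18.24 = (p - 3.8)(p - 4.8). Poles: 3.8, 4.8. All Re(p)<0: No (unstable)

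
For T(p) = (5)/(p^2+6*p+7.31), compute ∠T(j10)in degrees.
Substitute p = j*10: T(j10) = -0.0380144 - 0.0246074j.
∠T(j10) = atan2(Im, Re) = atan2(-0.0246074, -0.0380144) = -147.08°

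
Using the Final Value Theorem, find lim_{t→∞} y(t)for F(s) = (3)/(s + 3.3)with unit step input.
FVT: lim_{t→∞} y(t) = lim_{s→0} s*Y(s) where Y(s) = F(s)/s.
= lim_{s→0} F(s) = F(0) = num(0)/den(0) = 3/3.3 = 0.9091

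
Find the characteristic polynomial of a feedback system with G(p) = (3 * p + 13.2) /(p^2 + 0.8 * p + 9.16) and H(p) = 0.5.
Characteristic poly = G_den * H_den + G_num * H_num = (p^2 + 0.8*p + 9.16) + (1.5*p + 6.6) = p^2 + 2.3*p + 15.76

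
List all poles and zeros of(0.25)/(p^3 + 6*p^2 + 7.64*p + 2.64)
Set denominator = 0: p^3 + 6*p^2 + 7.64*p + 2.64 = (p + 0.6)(p + 4.4)(p + 1) = 0 → Poles: -0.6, -1, -4.4
Numerator is a nonzero constant (0.25) → Zeros: none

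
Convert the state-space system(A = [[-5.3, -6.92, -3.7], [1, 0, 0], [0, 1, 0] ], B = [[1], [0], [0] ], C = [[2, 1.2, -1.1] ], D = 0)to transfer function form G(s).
G(s) = C(sI - A)⁻¹B + D.
Characteristic polynomial det(sI - A) = s^3 + 5.3*s^2 + 6.92*s + 3.7.
Numerator from C·adj(sI-A)·B + D·det(sI-A) = 2*s^2 + 1.2*s - 1.1.
G(s) = (2*s^2 + 1.2*s - 1.1)/(s^3 + 5.3*s^2 + 6.92*s + 3.7)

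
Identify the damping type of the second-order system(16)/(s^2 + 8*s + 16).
Standard form: ωn²/(s²+2ζωn·s+ωn²) gives ωn=4, ζ=1.
Critically damped (ζ = 1)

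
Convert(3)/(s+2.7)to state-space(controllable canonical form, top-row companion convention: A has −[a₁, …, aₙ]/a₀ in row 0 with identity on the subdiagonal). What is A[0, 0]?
Reachable canonical form for den = s + 2.7: top row of A = -[a₁,a₂,...,aₙ]/a₀, ones on the subdiagonal, zeros elsewhere.
A = [[-2.7]].
A[0,0] = -2.7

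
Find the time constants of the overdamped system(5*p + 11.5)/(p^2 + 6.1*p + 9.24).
Overdamped: real poles at -3.3, -2.8. τ = -1/pole → τ₁ = 0.303, τ₂ = 0.3571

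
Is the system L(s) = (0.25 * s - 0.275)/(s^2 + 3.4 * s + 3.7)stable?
Denominator: s^2 + 3.4*s + 3.7. Poles: -1.7 + 0.9j, -1.7 - 0.9j. All Re(p)<0: Yes (stable)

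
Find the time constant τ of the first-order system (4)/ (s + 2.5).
First-order system: τ = -1/pole. Pole = -2.5. τ = -1/(-2.5) = 0.4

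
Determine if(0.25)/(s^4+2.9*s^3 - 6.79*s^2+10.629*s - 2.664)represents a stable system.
Denominator: s^4 + 2.9*s^3 - 6.79*s^2 + 10.629*s - 2.664 = (s - 0.3)(s + 4.8)(s^2 - 1.6*s + 1.85). Poles: -4.8, 0.3, 0.8 + 1.1j, 0.8 - 1.1j. All Re(p)<0: No (unstable)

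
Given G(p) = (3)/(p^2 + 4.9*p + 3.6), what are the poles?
Set denominator = 0: p^2 + 4.9*p + 3.6 = (p + 0.9)(p + 4) = 0 → Poles: -0.9, -4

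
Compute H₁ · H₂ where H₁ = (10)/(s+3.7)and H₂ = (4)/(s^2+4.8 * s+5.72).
Series: H = H₁ · H₂ = (n₁·n₂)/(d₁·d₂).
Num: n₁·n₂ = 40. Den: d₁·d₂ = s^3 + 8.5*s^2 + 23.48*s + 21.164.
H(s) = (40)/(s^3 + 8.5*s^2 + 23.48*s + 21.164)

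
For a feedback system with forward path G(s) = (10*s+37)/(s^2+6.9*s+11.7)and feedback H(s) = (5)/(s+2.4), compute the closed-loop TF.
Closed-loop T = G/(1+GH).
Numerator: G_num * H_den = 10*s^2 + 61*s + 88.8.
Denominator: G_den * H_den + G_num * H_num = (s^3 + 9.3*s^2 + 28.26*s + 28.08) + (50*s + 185) = s^3 + 9.3*s^2 + 78.26*s + 213.08.
T(s) = (10*s^2 + 61*s + 88.8)/(s^3 + 9.3*s^2 + 78.26*s + 213.08)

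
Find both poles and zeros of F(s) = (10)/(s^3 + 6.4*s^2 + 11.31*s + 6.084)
Set denominator = 0: s^3 + 6.4*s^2 + 11.31*s + 6.084 = (s + 3.9)(s + 1.3)(s + 1.2) = 0 → Poles: -1.2, -1.3, -3.9
Numerator is a nonzero constant (10) → Zeros: none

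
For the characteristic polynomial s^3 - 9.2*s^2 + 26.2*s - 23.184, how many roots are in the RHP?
s^3 - 9.2*s^2 + 26.2*s - 23.184 = (s - 2.8)(s - 1.8)(s - 4.6). Poles: 1.8, 2.8, 4.6. RHP poles (Re>0): 3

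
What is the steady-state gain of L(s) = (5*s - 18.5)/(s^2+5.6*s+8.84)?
DC gain = L(0) = num(0)/den(0) = -18.5/8.84 = -2.093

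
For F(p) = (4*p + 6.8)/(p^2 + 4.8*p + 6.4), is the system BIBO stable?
Denominator: p^2 + 4.8*p + 6.4. Poles: -2.4 + 0.8j, -2.4 - 0.8j. All Re(p)<0: Yes (stable)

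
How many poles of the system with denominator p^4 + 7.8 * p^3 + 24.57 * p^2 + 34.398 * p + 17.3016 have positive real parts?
p^4 + 7.8*p^3 + 24.57*p^2 + 34.398*p + 17.3016 = (p + 1.8)(p + 1.2)(p^2 + 4.8*p + 8.01). Poles: -1.2, -1.8, -2.4 + 1.5j, -2.4 - 1.5j. RHP poles (Re>0): 0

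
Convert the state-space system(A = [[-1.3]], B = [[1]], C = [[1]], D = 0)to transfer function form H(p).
H(p) = C(pI - A)⁻¹B + D.
Characteristic polynomial det(pI - A) = p + 1.3.
Numerator from C·adj(pI-A)·B + D·det(pI-A) = 1.
H(p) = (1)/(p + 1.3)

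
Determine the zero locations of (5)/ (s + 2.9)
Numerator is a nonzero constant (5) → Zeros: none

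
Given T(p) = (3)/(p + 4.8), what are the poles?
Set denominator = 0: p + 4.8 = 0 → Poles: -4.8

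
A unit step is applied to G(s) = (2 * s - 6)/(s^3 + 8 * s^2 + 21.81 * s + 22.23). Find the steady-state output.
FVT: lim_{t→∞} y(t) = lim_{s→0} s*Y(s) where Y(s) = G(s)/s.
= lim_{s→0} G(s) = G(0) = num(0)/den(0) = -6/22.23 = -0.2699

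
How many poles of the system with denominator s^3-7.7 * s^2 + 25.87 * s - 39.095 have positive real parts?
s^3 - 7.7*s^2 + 25.87*s - 39.095 = (s - 3.5)(s^2 - 4.2*s + 11.17). Poles: 2.1 + 2.6j, 2.1 - 2.6j, 3.5. RHP poles (Re>0): 3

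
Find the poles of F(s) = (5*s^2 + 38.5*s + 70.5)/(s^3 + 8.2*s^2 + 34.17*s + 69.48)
Set denominator = 0: s^3 + 8.2*s^2 + 34.17*s + 69.48 = (s + 4)(s^2 + 4.2*s + 17.37) = 0 → Poles: -2.1 + 3.6j, -2.1 - 3.6j, -4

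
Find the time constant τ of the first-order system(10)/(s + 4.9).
First-order system: τ = -1/pole. Pole = -4.9. τ = -1/(-4.9) = 0.2041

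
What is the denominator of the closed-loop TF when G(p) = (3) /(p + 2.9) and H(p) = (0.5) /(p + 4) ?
Characteristic poly = G_den * H_den + G_num * H_num = (p^2 + 6.9*p + 11.6) + (1.5) = p^2 + 6.9*p + 13.1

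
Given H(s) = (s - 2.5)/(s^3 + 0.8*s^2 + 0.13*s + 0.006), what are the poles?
Set denominator = 0: s^3 + 0.8*s^2 + 0.13*s + 0.006 = (s + 0.1)(s + 0.6)(s + 0.1) = 0 → Poles: -0.1, -0.1, -0.6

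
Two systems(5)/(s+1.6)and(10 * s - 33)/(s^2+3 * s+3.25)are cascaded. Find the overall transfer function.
Series: H = H₁ · H₂ = (n₁·n₂)/(d₁·d₂).
Num: n₁·n₂ = 50*s - 165. Den: d₁·d₂ = s^3 + 4.6*s^2 + 8.05*s + 5.2.
H(s) = (50*s - 165)/(s^3 + 4.6*s^2 + 8.05*s + 5.2)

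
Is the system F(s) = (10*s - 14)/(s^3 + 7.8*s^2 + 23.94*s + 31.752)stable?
Denominator: s^3 + 7.8*s^2 + 23.94*s + 31.752 = (s + 3.6)(s^2 + 4.2*s + 8.82). Poles: -2.1 + 2.1j, -2.1 - 2.1j, -3.6. All Re(p)<0: Yes (stable)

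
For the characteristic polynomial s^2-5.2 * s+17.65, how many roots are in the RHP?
Poles: 2.6 + 3.3j, 2.6 - 3.3j. RHP poles (Re>0): 2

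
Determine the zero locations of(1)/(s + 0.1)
Numerator is a nonzero constant (1) → Zeros: none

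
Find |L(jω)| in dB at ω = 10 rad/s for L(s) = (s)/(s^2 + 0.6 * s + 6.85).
Substitute s = j*10: L(j10) = 0.00688632 - 0.10691j.
|L(j10)| = sqrt(Re² + Im²) = 0.1071.
20*log₁₀(0.1071) = -19.40 dB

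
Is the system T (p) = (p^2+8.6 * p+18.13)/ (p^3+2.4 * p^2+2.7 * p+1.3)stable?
Denominator: p^3 + 2.4*p^2 + 2.7*p + 1.3 = (p + 1)(p^2 + 1.4*p + 1.3). Poles: -0.7 + 0.9j, -0.7 - 0.9j, -1. All Re(p)<0: Yes (stable)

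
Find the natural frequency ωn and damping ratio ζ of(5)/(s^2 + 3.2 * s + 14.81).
Underdamped: complex pole -1.6 + 3.5j. ωn = |pole| = 3.848, ζ = -Re(pole)/ωn = 0.4158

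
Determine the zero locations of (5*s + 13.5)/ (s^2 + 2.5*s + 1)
Set numerator = 0: 5*s + 13.5 = 0 → Zeros: -2.7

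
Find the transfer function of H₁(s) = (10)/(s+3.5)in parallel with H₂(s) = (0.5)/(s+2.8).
Parallel: H = H₁ + H₂ = (n₁·d₂ + n₂·d₁)/(d₁·d₂).
n₁·d₂ = 10*s + 28. n₂·d₁ = 0.5*s + 1.75. Sum = 10.5*s + 29.75. d₁·d₂ = s^2 + 6.3*s + 9.8.
H(s) = (10.5*s + 29.75)/(s^2 + 6.3*s + 9.8)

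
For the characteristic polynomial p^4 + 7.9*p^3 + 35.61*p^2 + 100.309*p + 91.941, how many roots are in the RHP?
p^4 + 7.9*p^3 + 35.61*p^2 + 100.309*p + 91.941 = (p + 1.5)(p + 3.8)(p^2 + 2.6*p + 16.13). Poles: -1.3 + 3.8j, -1.3 - 3.8j, -1.5, -3.8. RHP poles (Re>0): 0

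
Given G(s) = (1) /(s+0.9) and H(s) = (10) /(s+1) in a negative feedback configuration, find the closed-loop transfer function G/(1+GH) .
Closed-loop T = G/(1+GH).
Numerator: G_num * H_den = s + 1.
Denominator: G_den * H_den + G_num * H_num = (s^2 + 1.9*s + 0.9) + (10) = s^2 + 1.9*s + 10.9.
T(s) = (s + 1)/(s^2 + 1.9*s + 10.9)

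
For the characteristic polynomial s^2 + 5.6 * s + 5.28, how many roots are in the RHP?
s^2 + 5.6*s + 5.28 = (s + 1.2)(s + 4.4). Poles: -1.2, -4.4. RHP poles (Re>0): 0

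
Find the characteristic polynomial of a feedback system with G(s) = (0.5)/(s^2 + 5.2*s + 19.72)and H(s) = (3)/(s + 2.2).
Characteristic poly = G_den * H_den + G_num * H_num = (s^3 + 7.4*s^2 + 31.16*s + 43.384) + (1.5) = s^3 + 7.4*s^2 + 31.16*s + 44.884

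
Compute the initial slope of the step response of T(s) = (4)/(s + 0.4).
IVT: y'(0⁺) = lim_{s→∞} s²·Y(s) = lim_{s→∞} s·T(s).
deg(num) = 0, deg(den) = 1, relative degree = 1, so s·T(s) → (leading num)/(leading den) = 4/1 = 4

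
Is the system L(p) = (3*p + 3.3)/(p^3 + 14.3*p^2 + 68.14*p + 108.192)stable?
Denominator: p^3 + 14.3*p^2 + 68.14*p + 108.192 = (p + 4.6)(p + 4.9)(p + 4.8). Poles: -4.6, -4.8, -4.9. All Re(p)<0: Yes (stable)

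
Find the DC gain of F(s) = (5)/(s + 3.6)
DC gain = F(0) = num(0)/den(0) = 5/3.6 = 1.389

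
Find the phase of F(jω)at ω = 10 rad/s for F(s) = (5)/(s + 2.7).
Substitute s = j*10: F(j10) = 0.125827 - 0.466027j.
∠F(j10) = atan2(Im, Re) = atan2(-0.466027, 0.125827) = -74.89°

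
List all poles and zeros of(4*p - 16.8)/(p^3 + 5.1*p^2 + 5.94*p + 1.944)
Set denominator = 0: p^3 + 5.1*p^2 + 5.94*p + 1.944 = (p + 0.9)(p + 3.6)(p + 0.6) = 0 → Poles: -0.6, -0.9, -3.6
Set numerator = 0: 4*p - 16.8 = 0 → Zeros: 4.2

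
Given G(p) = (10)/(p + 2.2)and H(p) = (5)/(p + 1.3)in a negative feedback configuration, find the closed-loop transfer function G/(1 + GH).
Closed-loop T = G/(1+GH).
Numerator: G_num * H_den = 10*p + 13.
Denominator: G_den * H_den + G_num * H_num = (p^2 + 3.5*p + 2.86) + (50) = p^2 + 3.5*p + 52.86.
T(p) = (10*p + 13)/(p^2 + 3.5*p + 52.86)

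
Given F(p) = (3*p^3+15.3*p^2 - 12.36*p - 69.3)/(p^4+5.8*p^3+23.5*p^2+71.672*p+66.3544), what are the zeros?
Set numerator = 0: 3*p^3 + 15.3*p^2 - 12.36*p - 69.3 = 3*(p + 2.2)(p - 2.1)(p + 5) = 0 → Zeros: -2.2, -5, 2.1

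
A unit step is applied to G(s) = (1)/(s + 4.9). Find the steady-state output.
FVT: lim_{t→∞} y(t) = lim_{s→0} s*Y(s) where Y(s) = G(s)/s.
= lim_{s→0} G(s) = G(0) = num(0)/den(0) = 1/4.9 = 0.2041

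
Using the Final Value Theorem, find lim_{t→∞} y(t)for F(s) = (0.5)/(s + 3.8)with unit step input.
FVT: lim_{t→∞} y(t) = lim_{s→0} s*Y(s) where Y(s) = F(s)/s.
= lim_{s→0} F(s) = F(0) = num(0)/den(0) = 0.5/3.8 = 0.1316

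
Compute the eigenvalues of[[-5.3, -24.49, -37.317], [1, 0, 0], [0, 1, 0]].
Eigenvalues solve det(λI - A) = 0.
Characteristic polynomial: λ^3 + 5.3*λ^2 + 24.49*λ + 37.317 = 0.
Factor: (λ + 2.1)(λ^2 + 3.2*λ + 17.77) = 0.
Roots: -1.6 + 3.9j, -1.6 - 3.9j, -2.1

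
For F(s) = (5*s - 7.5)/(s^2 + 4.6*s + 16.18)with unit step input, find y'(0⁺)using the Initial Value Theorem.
IVT: y'(0⁺) = lim_{s→∞} s²·Y(s) = lim_{s→∞} s·F(s).
deg(num) = 1, deg(den) = 2, relative degree = 1, so s·F(s) → (leading num)/(leading den) = 5/1 = 5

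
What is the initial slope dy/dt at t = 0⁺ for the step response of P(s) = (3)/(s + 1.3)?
IVT: y'(0⁺) = lim_{s→∞} s²·Y(s) = lim_{s→∞} s·P(s).
deg(num) = 0, deg(den) = 1, relative degree = 1, so s·P(s) → (leading num)/(leading den) = 3/1 = 3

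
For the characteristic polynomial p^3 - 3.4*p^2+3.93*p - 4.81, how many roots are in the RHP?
p^3 - 3.4*p^2 + 3.93*p - 4.81 = (p - 2.6)(p^2 - 0.8*p + 1.85). Poles: 0.4 + 1.3j, 0.4 - 1.3j, 2.6. RHP poles (Re>0): 3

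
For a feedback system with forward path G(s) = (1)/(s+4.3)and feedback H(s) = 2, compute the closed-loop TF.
Closed-loop T = G/(1+GH).
Numerator: G_num * H_den = 1.
Denominator: G_den * H_den + G_num * H_num = (s + 4.3) + (2) = s + 6.3.
T(s) = (1)/(s + 6.3)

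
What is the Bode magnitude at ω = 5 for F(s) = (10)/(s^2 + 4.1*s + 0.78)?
Substitute s = j*5: F(j5) = -0.24055 - 0.203604j.
|F(j5)| = sqrt(Re² + Im²) = 0.3151.
20*log₁₀(0.3151) = -10.03 dB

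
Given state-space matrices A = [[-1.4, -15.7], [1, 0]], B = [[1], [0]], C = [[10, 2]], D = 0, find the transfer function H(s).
H(s) = C(sI - A)⁻¹B + D.
Characteristic polynomial det(sI - A) = s^2 + 1.4*s + 15.7.
Numerator from C·adj(sI-A)·B + D·det(sI-A) = 10*s + 2.
H(s) = (10*s + 2)/(s^2 + 1.4*s + 15.7)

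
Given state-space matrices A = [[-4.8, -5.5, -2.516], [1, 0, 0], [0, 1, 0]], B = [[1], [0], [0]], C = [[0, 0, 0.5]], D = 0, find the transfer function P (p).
P(p) = C(pI - A)⁻¹B + D.
Characteristic polynomial det(pI - A) = p^3 + 4.8*p^2 + 5.5*p + 2.516.
Numerator from C·adj(pI-A)·B + D·det(pI-A) = 0.5.
P(p) = (0.5)/(p^3 + 4.8*p^2 + 5.5*p + 2.516)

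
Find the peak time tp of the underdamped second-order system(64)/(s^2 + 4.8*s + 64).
Standard form: ωn²/(s²+2ζωn·s+ωn²) → ωn = 8, ζ = 0.3.
ωd = ωn·√(1-ζ²) = 8·√(1-0.3²) = 7.632.
tp = π/ωd = π/7.632 = 0.4117 s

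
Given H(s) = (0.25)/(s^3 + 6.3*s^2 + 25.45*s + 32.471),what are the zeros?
Numerator is a nonzero constant (0.25) → Zeros: none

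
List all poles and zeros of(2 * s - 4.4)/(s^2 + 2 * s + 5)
Set denominator = 0: s^2 + 2*s + 5 = 0 → Poles: -1 + 2j, -1 - 2j
Set numerator = 0: 2*s - 4.4 = 0 → Zeros: 2.2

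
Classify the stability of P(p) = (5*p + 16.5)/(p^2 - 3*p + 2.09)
Denominator: p^2 - 3*p + 2.09 = (p - 1.1)(p - 1.9). Poles: 1.1, 1.9. Unstable (2 pole(s) in RHP)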